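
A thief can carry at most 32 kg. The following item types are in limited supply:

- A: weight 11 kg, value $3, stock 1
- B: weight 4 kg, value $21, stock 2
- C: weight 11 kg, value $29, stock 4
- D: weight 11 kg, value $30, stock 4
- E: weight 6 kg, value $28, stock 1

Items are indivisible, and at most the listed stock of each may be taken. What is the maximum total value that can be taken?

Top feasible selections:
- 1×B + 2×D + 1×E: weight 32, value 109
- 1×B + 1×C + 1×D + 1×E: weight 32, value 108
- 1×B + 2×C + 1×E: weight 32, value 107
Best: $109.

$109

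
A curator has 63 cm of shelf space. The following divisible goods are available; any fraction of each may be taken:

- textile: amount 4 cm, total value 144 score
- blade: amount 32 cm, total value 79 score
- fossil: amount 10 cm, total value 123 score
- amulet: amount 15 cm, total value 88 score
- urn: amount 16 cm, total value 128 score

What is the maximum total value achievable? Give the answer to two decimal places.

Take in order of value per unit:
- textile (144/4 per unit): all 4 → value 144, running total 144.00
- fossil (123/10 per unit): all 10 → value 123, running total 267.00
- urn (128/16 per unit): all 16 → value 128, running total 395.00
- amulet (88/15 per unit): all 15 → value 88, running total 483.00
- blade (79/32 per unit): 18 of 32 → value 18×79/32 = 44.4375, running total 527.44
Total 527.44.

527.44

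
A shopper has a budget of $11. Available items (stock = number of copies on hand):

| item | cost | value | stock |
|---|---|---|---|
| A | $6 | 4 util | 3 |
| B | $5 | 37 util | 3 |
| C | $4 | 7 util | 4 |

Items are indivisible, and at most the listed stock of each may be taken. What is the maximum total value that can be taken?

Top feasible selections:
- 2×B: cost 10, value 74
- 1×B + 1×C: cost 9, value 44
- 1×A + 1×B: cost 11, value 41
- 1×B: cost 5, value 37
Best: 74 util.

74 util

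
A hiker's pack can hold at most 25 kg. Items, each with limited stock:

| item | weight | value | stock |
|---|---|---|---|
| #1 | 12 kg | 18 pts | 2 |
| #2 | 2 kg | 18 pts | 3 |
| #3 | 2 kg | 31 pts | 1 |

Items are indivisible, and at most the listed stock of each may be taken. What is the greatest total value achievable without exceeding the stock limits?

Best selections within weight 25 and stock limits:
- 1×#1 + 3×#2 + 1×#3: weight 20, value 103
- 3×#2 + 1×#3: weight 8, value 85
Best: 103 pts.

103 pts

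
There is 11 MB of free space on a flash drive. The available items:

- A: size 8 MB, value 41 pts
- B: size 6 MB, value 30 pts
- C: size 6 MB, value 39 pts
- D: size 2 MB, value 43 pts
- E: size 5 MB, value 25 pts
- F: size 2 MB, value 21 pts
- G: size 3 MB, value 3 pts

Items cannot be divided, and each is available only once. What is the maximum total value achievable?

Check high-value combinations within 11 MB:
- C+D+F: size 6+2+2=10, value 39+43+21=103
- B+D+F: size 6+2+2=10, value 30+43+21=94
- D+E+F: size 2+5+2=9, value 43+25+21=89
- C+D+G: size 6+2+3=11, value 39+43+3=85
- A+D: size 8+2=10, value 41+43=84
Best: 103 pts.

103 pts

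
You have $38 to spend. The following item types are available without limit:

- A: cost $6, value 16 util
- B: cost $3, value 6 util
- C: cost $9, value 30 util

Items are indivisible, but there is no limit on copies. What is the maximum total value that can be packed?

120 util

Best value-per-unit is C at 30/9, and filling with it alone uses cost 4×9=36. No mix of the others beats 4×30 = 120.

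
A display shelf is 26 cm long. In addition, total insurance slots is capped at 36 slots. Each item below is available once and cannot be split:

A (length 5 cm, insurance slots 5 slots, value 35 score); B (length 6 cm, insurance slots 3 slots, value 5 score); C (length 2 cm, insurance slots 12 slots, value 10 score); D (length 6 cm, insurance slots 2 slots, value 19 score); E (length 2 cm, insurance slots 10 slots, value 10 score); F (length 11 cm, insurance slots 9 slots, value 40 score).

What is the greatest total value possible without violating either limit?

104 score

Feasible sets respecting both limits:
- A+C+D+F: length 24, insurance slots 28, value 104
- A+D+E+F: length 24, insurance slots 26, value 104
- A+C+E+F: length 20, insurance slots 36, value 95
Best: 104 score.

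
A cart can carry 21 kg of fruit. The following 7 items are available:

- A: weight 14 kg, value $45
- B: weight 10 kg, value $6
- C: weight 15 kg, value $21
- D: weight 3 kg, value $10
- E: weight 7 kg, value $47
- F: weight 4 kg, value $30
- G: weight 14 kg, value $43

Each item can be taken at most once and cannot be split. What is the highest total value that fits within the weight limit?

Check high-value combinations within 21 kg:
- A+E: weight 14+7=21, value 45+47=92
- E+G: weight 7+14=21, value 47+43=90
- D+E+F: weight 3+7+4=14, value 10+47+30=87
Best: $92.

$92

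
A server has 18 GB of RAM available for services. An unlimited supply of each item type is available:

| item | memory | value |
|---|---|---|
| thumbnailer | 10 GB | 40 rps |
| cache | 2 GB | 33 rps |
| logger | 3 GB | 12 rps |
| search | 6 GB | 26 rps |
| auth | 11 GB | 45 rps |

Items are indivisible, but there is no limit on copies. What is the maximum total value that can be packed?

297 rps

Best value-per-unit is cache at 33/2, and filling with it alone uses memory 9×2=18. No mix of the others beats 9×33 = 297.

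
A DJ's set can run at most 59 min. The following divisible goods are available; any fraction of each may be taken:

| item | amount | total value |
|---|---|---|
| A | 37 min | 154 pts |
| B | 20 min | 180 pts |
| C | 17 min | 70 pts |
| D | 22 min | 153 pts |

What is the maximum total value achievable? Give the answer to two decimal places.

Take in order of value per unit:
- B (180/20 per unit): all 20 → value 180, running total 180.00
- D (153/22 per unit): all 22 → value 153, running total 333.00
- A (154/37 per unit): 17 of 37 → value 17×154/37 = 70.7568, running total 403.76
Total 403.76.

403.76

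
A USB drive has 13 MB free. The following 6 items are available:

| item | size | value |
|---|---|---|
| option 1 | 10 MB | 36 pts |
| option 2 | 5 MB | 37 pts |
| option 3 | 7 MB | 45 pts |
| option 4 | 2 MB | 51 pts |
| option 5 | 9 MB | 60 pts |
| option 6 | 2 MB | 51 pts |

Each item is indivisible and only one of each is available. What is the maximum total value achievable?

162 pts

Check high-value combinations within 13 MB:
- option 4+option 5+option 6: size 2+9+2=13, value 51+60+51=162
- option 3+option 4+option 6: size 7+2+2=11, value 45+51+51=147
- option 2+option 4+option 6: size 5+2+2=9, value 37+51+51=139
- option 4+option 5: size 2+9=11, value 51+60=111
Best: 162 pts.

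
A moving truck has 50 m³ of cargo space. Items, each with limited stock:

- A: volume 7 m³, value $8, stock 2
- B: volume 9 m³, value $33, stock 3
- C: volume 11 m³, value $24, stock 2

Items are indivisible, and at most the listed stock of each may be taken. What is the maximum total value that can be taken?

$147

Top feasible selections:
- 3×B + 2×C: volume 49, value 147
- 1×A + 3×B + 1×C: volume 45, value 131
- 3×B + 1×C: volume 38, value 123
- 1×A + 2×B + 2×C: volume 47, value 122
Best: $147.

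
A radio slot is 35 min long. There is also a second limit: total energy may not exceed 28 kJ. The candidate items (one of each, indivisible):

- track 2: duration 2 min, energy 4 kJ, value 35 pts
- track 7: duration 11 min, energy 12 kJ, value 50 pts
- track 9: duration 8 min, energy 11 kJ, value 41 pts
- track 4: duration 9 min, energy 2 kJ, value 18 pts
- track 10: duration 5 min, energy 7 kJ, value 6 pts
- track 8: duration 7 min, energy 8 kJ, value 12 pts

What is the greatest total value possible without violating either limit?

126 pts

Feasible sets respecting both limits:
- track 2+track 7+track 9: duration 21, energy 27, value 126
- track 2+track 7+track 4+track 8: duration 29, energy 26, value 115
- track 7+track 9+track 4: duration 28, energy 25, value 109
- track 2+track 7+track 4+track 10: duration 27, energy 25, value 109
Best: 126 pts.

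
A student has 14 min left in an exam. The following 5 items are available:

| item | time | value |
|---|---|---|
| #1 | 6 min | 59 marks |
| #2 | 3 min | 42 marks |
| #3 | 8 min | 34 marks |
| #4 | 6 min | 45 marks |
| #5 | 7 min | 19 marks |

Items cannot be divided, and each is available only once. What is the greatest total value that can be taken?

104 marks

This is a 0/1 knapsack; check combinations near the capacity.
- #1+#4: time 6+6=12, value 59+45=104
- #1+#2: time 6+3=9, value 59+42=101
- #1+#3: time 6+8=14, value 59+34=93
- #2+#4: time 3+6=9, value 42+45=87
- #3+#4: time 8+6=14, value 34+45=79
Best: 104 marks.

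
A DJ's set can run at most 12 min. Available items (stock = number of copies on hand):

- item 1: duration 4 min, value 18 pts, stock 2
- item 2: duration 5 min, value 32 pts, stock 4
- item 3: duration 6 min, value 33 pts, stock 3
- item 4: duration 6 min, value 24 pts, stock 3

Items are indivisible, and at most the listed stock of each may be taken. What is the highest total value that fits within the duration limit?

Top feasible selections:
- 2×item 3: duration 12, value 66
- 1×item 2 + 1×item 3: duration 11, value 65
Best: 66 pts.

66 pts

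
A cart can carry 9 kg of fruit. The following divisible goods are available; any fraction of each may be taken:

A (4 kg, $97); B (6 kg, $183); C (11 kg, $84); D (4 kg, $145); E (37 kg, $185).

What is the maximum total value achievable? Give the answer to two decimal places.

Take in order of value per unit:
- D (145/4 per unit): all 4 → value 145, running total 145.00
- B (183/6 per unit): 5 of 6 → value 5×183/6 = 152.5000, running total 297.50
Total 297.50.

297.50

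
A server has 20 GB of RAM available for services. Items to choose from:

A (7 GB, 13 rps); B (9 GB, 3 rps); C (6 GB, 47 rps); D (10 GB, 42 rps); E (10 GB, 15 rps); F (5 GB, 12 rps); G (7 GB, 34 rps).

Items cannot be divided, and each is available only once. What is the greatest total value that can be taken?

94 rps

Check high-value combinations within 20 GB:
- A+C+G: memory 7+6+7=20, value 13+47+34=94
- C+F+G: memory 6+5+7=18, value 47+12+34=93
- C+D: memory 6+10=16, value 47+42=89
- C+G: memory 6+7=13, value 47+34=81
Best: 94 rps.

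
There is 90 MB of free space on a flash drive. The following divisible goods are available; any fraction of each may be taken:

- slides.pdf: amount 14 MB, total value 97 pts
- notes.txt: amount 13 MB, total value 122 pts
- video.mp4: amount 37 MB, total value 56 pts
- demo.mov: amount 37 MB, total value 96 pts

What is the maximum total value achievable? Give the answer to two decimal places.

354.35

Take in order of value per unit:
- notes.txt (122/13 per unit): all 13 → value 122, running total 122.00
- slides.pdf (97/14 per unit): all 14 → value 97, running total 219.00
- demo.mov (96/37 per unit): all 37 → value 96, running total 315.00
- video.mp4 (56/37 per unit): 26 of 37 → value 26×56/37 = 39.3514, running total 354.35
Total 354.35.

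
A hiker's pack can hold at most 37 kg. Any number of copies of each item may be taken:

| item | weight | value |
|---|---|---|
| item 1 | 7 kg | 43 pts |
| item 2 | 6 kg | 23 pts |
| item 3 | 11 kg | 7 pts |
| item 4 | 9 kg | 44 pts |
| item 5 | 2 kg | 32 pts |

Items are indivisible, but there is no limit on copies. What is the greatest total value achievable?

Best value-per-unit is item 5 at 32/2, and filling with it alone uses weight 18×2=36. No mix of the others beats 18×32 = 576.

576 pts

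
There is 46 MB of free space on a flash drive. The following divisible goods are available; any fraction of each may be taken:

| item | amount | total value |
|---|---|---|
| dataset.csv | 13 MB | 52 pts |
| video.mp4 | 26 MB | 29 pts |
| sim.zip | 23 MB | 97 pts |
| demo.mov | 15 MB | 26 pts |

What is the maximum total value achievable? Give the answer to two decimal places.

Take in order of value per unit:
- sim.zip (97/23 per unit): all 23 → value 97, running total 97.00
- dataset.csv (52/13 per unit): all 13 → value 52, running total 149.00
- demo.mov (26/15 per unit): 10 of 15 → value 10×26/15 = 17.3333, running total 166.33
Total 166.33.

166.33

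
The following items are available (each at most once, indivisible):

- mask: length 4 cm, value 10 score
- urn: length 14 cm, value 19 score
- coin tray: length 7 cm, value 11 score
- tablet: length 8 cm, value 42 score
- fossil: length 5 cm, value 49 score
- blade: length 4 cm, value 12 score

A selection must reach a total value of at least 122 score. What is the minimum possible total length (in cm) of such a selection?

Subsets with value ≥ 122, sorted by total length:
- mask+coin tray+tablet+fossil+blade: length 28, value 124
- urn+tablet+fossil+blade: length 31, value 122
- mask+urn+tablet+fossil+blade: length 35, value 132
Minimum length: 28 cm.

28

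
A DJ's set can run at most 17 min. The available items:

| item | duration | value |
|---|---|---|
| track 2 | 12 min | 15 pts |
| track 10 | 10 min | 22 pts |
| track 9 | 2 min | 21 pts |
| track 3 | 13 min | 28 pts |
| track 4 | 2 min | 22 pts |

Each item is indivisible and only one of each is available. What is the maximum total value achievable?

71 pts

Check high-value combinations within 17 min:
- track 9+track 3+track 4: duration 2+13+2=17, value 21+28+22=71
- track 10+track 9+track 4: duration 10+2+2=14, value 22+21+22=65
- track 2+track 9+track 4: duration 12+2+2=16, value 15+21+22=58
- track 3+track 4: duration 13+2=15, value 28+22=50
Best: 71 pts.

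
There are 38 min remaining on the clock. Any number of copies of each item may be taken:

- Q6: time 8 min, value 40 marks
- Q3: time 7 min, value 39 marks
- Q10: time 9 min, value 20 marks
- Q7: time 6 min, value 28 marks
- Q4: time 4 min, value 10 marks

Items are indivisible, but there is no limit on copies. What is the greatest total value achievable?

198 marks

Best value-per-unit is Q3 at 39/7; filling with it alone gives 5×39 = 195.
Optimal mix: 3×Q6 + 2×Q3 → time 38, value 198.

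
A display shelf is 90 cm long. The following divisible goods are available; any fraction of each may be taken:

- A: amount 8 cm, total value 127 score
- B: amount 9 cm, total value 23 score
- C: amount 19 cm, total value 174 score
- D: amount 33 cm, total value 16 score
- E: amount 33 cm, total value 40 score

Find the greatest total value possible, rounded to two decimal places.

Take in order of value per unit:
- A (127/8 per unit): all 8 → value 127, running total 127.00
- C (174/19 per unit): all 19 → value 174, running total 301.00
- B (23/9 per unit): all 9 → value 23, running total 324.00
- E (40/33 per unit): all 33 → value 40, running total 364.00
- D (16/33 per unit): 21 of 33 → value 21×16/33 = 10.1818, running total 374.18
Total 374.18.

374.18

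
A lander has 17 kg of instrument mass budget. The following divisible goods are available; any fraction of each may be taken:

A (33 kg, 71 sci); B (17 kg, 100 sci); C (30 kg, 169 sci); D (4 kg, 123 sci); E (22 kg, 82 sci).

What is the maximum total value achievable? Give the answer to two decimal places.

Take in order of value per unit:
- D (123/4 per unit): all 4 → value 123, running total 123.00
- B (100/17 per unit): 13 of 17 → value 13×100/17 = 76.4706, running total 199.47
Total 199.47.

199.47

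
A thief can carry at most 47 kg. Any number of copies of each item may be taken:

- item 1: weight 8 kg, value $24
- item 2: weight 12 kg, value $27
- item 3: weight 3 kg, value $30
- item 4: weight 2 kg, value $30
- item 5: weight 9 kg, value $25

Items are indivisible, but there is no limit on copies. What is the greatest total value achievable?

$690

Best value-per-unit is item 4 at 30/2; filling with it alone gives 23×30 = 690.
Optimal mix: 1×item 3 + 22×item 4 → weight 47, value 690.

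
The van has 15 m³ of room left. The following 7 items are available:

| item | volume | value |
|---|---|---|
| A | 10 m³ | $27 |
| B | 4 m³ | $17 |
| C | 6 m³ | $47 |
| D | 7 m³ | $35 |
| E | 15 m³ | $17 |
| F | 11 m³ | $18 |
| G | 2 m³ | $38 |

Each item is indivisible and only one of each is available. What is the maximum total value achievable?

$120

This is a 0/1 knapsack; check combinations near the capacity.
- C+D+G: volume 6+7+2=15, value 47+35+38=120
- B+C+G: volume 4+6+2=12, value 17+47+38=102
- B+D+G: volume 4+7+2=13, value 17+35+38=90
- C+G: volume 6+2=8, value 47+38=85
Best: $120.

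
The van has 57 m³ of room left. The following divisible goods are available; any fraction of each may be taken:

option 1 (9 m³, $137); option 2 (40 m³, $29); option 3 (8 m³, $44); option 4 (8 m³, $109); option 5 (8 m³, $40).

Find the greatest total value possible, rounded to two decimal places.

Take in order of value per unit:
- option 1 (137/9 per unit): all 9 → value 137, running total 137.00
- option 4 (109/8 per unit): all 8 → value 109, running total 246.00
- option 3 (44/8 per unit): all 8 → value 44, running total 290.00
- option 5 (40/8 per unit): all 8 → value 40, running total 330.00
- option 2 (29/40 per unit): 24 of 40 → value 24×29/40 = 17.4000, running total 347.40
Total 347.40.

347.40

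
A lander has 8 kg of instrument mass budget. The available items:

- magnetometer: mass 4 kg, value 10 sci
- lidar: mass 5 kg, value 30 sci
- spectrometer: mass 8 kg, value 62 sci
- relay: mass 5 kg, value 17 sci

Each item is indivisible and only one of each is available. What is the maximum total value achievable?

62 sci

Check high-value combinations within 8 kg:
- spectrometer: mass 8, value 62
- lidar: mass 5, value 30
- relay: mass 5, value 17
- magnetometer: mass 4, value 10
Best: 62 sci.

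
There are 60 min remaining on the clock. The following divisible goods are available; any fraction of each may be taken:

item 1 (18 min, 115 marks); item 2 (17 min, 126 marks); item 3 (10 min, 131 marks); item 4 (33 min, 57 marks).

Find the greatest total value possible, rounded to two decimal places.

Take in order of value per unit:
- item 3 (131/10 per unit): all 10 → value 131, running total 131.00
- item 2 (126/17 per unit): all 17 → value 126, running total 257.00
- item 1 (115/18 per unit): all 18 → value 115, running total 372.00
- item 4 (57/33 per unit): 15 of 33 → value 15×57/33 = 25.9091, running total 397.91
Total 397.91.

397.91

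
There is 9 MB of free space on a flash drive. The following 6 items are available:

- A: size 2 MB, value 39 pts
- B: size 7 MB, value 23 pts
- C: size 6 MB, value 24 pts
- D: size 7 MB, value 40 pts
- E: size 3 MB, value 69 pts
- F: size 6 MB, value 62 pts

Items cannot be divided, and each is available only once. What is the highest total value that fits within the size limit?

131 pts

Check high-value combinations within 9 MB:
- E+F: size 3+6=9, value 69+62=131
- A+E: size 2+3=5, value 39+69=108
- A+F: size 2+6=8, value 39+62=101
- C+E: size 6+3=9, value 24+69=93
Best: 131 pts.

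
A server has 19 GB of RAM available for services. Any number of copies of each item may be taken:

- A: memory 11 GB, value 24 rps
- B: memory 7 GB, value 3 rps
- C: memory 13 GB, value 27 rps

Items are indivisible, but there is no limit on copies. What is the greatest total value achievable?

27 rps

Best value-per-unit is A at 24/11; filling with it alone gives 1×24 = 24.
Optimal mix: 1×A + 1×B → memory 18, value 27.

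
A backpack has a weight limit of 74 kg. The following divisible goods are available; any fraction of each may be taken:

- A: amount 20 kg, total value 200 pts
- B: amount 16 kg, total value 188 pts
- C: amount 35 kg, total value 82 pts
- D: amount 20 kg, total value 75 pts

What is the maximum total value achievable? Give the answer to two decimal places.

505.17

Take in order of value per unit:
- B (188/16 per unit): all 16 → value 188, running total 188.00
- A (200/20 per unit): all 20 → value 200, running total 388.00
- D (75/20 per unit): all 20 → value 75, running total 463.00
- C (82/35 per unit): 18 of 35 → value 18×82/35 = 42.1714, running total 505.17
Total 505.17.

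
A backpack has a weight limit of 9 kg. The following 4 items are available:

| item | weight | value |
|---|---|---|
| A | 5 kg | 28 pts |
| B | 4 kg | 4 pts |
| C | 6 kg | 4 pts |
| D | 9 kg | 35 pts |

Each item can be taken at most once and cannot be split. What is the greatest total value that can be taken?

This is a 0/1 knapsack; check combinations near the capacity.
- D: weight 9, value 35
- A+B: weight 5+4=9, value 28+4=32
- A: weight 5, value 28
- B: weight 4, value 4
- C: weight 6, value 4
Best: 35 pts.

35 pts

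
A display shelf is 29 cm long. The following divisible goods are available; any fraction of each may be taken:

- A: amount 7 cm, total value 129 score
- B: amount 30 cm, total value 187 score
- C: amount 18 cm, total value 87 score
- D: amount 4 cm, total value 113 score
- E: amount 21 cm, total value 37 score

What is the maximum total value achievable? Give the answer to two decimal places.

354.20

Take in order of value per unit:
- D (113/4 per unit): all 4 → value 113, running total 113.00
- A (129/7 per unit): all 7 → value 129, running total 242.00
- B (187/30 per unit): 18 of 30 → value 18×187/30 = 112.2000, running total 354.20
Total 354.20.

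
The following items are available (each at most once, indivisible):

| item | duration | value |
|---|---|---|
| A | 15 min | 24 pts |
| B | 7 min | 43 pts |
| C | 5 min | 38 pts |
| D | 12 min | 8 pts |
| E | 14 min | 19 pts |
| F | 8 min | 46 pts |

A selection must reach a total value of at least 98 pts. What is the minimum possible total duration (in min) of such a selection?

20

Subsets with value ≥ 98, sorted by total duration:
- B+C+F: duration 20, value 127
- B+C+E: duration 26, value 100
- A+B+C: duration 27, value 105
Minimum duration: 20 min.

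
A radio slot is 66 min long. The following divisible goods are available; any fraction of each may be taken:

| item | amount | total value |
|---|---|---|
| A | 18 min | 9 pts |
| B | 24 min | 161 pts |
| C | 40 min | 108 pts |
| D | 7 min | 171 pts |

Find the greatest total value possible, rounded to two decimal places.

Take in order of value per unit:
- D (171/7 per unit): all 7 → value 171, running total 171.00
- B (161/24 per unit): all 24 → value 161, running total 332.00
- C (108/40 per unit): 35 of 40 → value 35×108/40 = 94.5000, running total 426.50
Total 426.50.

426.50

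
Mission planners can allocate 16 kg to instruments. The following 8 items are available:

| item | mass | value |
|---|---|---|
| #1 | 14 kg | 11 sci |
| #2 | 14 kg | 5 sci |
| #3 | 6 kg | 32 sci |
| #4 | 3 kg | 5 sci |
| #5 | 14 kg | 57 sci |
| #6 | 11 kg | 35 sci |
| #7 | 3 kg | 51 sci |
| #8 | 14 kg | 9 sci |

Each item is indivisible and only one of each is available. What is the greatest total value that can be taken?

Check high-value combinations within 16 kg:
- #3+#4+#7: mass 6+3+3=12, value 32+5+51=88
- #6+#7: mass 11+3=14, value 35+51=86
- #3+#7: mass 6+3=9, value 32+51=83
Best: 88 sci.

88 sci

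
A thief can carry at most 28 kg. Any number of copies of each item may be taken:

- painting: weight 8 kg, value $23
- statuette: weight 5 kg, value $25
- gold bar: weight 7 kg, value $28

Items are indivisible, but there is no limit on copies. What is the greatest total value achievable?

Best value-per-unit is statuette at 25/5; filling with it alone gives 5×25 = 125.
Optimal mix: 4×statuette + 1×gold bar → weight 27, value 128.

$128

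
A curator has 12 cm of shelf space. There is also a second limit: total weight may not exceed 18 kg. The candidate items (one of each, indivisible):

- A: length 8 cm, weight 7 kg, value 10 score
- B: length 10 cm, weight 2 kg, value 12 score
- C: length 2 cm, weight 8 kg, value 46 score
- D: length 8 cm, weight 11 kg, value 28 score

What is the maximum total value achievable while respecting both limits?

58 score

Feasible sets respecting both limits:
- B+C: length 12, weight 10, value 58
- A+C: length 10, weight 15, value 56
- C: length 2, weight 8, value 46
Best: 58 score.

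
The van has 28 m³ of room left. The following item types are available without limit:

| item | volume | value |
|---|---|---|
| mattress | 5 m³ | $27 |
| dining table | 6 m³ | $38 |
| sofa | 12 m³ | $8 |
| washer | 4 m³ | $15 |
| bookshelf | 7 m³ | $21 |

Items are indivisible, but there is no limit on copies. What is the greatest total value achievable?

$168

Best value-per-unit is dining table at 38/6; filling with it alone gives 4×38 = 152.
Optimal mix: 2×mattress + 3×dining table → volume 28, value 168.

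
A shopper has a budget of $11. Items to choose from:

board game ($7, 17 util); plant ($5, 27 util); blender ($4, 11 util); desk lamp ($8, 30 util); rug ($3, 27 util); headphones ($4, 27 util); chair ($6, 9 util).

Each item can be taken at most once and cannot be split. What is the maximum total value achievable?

Check high-value combinations within $11:
- blender+rug+headphones: cost 4+3+4=11, value 11+27+27=65
- desk lamp+rug: cost 8+3=11, value 30+27=57
- rug+headphones: cost 3+4=7, value 27+27=54
- plant+rug: cost 5+3=8, value 27+27=54
Best: 65 util.

65 util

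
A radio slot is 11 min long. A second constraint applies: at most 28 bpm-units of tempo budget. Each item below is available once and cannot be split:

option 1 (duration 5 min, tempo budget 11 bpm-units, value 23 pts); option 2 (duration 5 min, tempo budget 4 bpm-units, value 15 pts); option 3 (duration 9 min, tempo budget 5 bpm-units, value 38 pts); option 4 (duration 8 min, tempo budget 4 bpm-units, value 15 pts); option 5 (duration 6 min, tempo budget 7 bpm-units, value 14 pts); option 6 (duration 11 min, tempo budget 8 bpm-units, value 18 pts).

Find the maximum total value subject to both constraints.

38 pts

Feasible sets respecting both limits:
- option 1+option 2: duration 10, tempo budget 15, value 38
- option 3: duration 9, tempo budget 5, value 38
- option 1+option 5: duration 11, tempo budget 18, value 37
- option 2+option 5: duration 11, tempo budget 11, value 29
Best: 38 pts.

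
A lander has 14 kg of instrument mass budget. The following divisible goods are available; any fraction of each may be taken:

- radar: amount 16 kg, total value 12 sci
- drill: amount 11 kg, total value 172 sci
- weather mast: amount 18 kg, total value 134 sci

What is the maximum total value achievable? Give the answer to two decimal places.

194.33

Take in order of value per unit:
- drill (172/11 per unit): all 11 → value 172, running total 172.00
- weather mast (134/18 per unit): 3 of 18 → value 3×134/18 = 22.3333, running total 194.33
Total 194.33.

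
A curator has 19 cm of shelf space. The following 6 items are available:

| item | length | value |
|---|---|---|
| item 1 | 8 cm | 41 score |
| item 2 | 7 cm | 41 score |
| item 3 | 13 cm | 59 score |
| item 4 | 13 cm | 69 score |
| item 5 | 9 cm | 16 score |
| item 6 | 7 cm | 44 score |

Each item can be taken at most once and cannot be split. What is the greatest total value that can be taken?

Check high-value combinations within 19 cm:
- item 2+item 6: length 7+7=14, value 41+44=85
- item 1+item 6: length 8+7=15, value 41+44=85
- item 1+item 2: length 8+7=15, value 41+41=82
- item 4: length 13, value 69
- item 5+item 6: length 9+7=16, value 16+44=60
Best: 85 score.

85 score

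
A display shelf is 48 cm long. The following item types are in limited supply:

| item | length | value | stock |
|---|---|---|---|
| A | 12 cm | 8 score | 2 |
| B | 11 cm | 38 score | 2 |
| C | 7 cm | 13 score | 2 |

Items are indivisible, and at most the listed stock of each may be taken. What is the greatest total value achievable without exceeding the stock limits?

110 score

Best selections within length 48 and stock limits:
- 1×A + 2×B + 2×C: length 48, value 110
- 2×B + 2×C: length 36, value 102
Best: 110 score.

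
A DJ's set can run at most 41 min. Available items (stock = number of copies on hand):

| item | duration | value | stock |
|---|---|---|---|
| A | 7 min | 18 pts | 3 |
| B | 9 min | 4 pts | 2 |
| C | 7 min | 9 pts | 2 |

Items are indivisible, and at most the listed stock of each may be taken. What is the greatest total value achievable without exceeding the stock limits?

Best selections within duration 41 and stock limits:
- 3×A + 2×C: duration 35, value 72
- 3×A + 1×B + 1×C: duration 37, value 67
- 3×A + 1×C: duration 28, value 63
Best: 72 pts.

72 pts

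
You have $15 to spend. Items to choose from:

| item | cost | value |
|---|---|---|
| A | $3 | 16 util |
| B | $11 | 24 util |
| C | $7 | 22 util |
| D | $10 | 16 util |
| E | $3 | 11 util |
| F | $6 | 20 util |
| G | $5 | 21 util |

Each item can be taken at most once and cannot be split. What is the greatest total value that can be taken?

59 util

This is a 0/1 knapsack; check combinations near the capacity.
- A+C+G: cost 3+7+5=15, value 16+22+21=59
- A+F+G: cost 3+6+5=14, value 16+20+21=57
- C+E+G: cost 7+3+5=15, value 22+11+21=54
- E+F+G: cost 3+6+5=14, value 11+20+21=52
Best: 59 util.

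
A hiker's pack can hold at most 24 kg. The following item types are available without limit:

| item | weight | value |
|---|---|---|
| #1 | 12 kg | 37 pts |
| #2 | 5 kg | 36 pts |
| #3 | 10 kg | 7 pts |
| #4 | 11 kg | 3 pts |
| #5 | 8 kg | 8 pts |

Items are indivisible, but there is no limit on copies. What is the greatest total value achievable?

Best value-per-unit is #2 at 36/5, and filling with it alone uses weight 4×5=20. No mix of the others beats 4×36 = 144.

144 pts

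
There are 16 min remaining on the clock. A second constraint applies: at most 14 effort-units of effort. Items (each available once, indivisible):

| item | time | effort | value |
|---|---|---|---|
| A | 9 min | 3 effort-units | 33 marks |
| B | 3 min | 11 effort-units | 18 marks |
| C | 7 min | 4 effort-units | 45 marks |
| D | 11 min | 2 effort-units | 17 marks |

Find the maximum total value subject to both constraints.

Feasible sets respecting both limits:
- A+C: time 16, effort 7, value 78
- A+B: time 12, effort 14, value 51
- C: time 7, effort 4, value 45
Best: 78 marks.

78 marks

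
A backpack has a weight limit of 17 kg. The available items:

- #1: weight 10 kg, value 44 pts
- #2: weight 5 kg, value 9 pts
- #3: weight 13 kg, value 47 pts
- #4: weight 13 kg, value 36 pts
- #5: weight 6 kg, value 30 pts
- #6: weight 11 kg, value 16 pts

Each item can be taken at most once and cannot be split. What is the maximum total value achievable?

74 pts

Check high-value combinations within 17 kg:
- #1+#5: weight 10+6=16, value 44+30=74
- #1+#2: weight 10+5=15, value 44+9=53
- #3: weight 13, value 47
- #5+#6: weight 6+11=17, value 30+16=46
Best: 74 pts.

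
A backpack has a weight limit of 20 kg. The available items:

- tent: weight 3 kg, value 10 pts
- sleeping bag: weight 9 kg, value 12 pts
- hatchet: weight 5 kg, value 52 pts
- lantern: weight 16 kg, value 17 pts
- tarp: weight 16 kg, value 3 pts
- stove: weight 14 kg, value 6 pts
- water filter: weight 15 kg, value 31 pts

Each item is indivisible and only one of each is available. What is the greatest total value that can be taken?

83 pts

Check high-value combinations within 20 kg:
- hatchet+water filter: weight 5+15=20, value 52+31=83
- tent+sleeping bag+hatchet: weight 3+9+5=17, value 10+12+52=74
- sleeping bag+hatchet: weight 9+5=14, value 12+52=64
- tent+hatchet: weight 3+5=8, value 10+52=62
Best: 83 pts.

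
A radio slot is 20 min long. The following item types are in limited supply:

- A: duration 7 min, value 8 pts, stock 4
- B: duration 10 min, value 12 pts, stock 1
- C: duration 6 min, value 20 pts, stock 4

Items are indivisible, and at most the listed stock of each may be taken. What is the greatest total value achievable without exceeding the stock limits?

60 pts

Top feasible selections:
- 3×C: duration 18, value 60
- 1×A + 2×C: duration 19, value 48
Best: 60 pts.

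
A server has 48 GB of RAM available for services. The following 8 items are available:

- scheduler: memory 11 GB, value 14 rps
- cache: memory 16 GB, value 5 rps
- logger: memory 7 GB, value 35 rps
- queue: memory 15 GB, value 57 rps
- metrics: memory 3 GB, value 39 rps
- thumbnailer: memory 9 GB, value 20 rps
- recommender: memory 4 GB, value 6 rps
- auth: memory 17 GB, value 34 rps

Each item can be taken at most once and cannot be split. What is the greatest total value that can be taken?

Check high-value combinations within 48 GB:
- logger+queue+metrics+recommender+auth: memory 7+15+3+4+17=46, value 35+57+39+6+34=171
- logger+queue+metrics+auth: memory 7+15+3+17=42, value 35+57+39+34=165
- scheduler+logger+queue+metrics+thumbnailer: memory 11+7+15+3+9=45, value 14+35+57+39+20=165
Best: 171 rps.

171 rps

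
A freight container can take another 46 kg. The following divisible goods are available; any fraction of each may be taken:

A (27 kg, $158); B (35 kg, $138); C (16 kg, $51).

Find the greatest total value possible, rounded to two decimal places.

232.91

Take in order of value per unit:
- A (158/27 per unit): all 27 → value 158, running total 158.00
- B (138/35 per unit): 19 of 35 → value 19×138/35 = 74.9143, running total 232.91
Total 232.91.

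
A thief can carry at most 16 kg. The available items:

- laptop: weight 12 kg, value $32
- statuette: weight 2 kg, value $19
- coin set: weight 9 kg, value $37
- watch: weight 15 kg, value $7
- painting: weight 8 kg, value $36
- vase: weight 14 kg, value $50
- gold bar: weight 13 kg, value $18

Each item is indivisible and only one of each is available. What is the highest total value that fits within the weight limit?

$69

Check high-value combinations within 16 kg:
- statuette+vase: weight 2+14=16, value 19+50=69
- statuette+coin set: weight 2+9=11, value 19+37=56
- statuette+painting: weight 2+8=10, value 19+36=55
Best: $69.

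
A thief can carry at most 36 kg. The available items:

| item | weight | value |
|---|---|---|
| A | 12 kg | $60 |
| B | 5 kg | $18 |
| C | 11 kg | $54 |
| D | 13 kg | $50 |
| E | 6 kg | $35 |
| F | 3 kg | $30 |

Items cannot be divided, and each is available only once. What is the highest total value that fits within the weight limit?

$179

Check high-value combinations within 36 kg:
- A+C+E+F: weight 12+11+6+3=32, value 60+54+35+30=179
- A+D+E+F: weight 12+13+6+3=34, value 60+50+35+30=175
- C+D+E+F: weight 11+13+6+3=33, value 54+50+35+30=169
- A+B+C+E: weight 12+5+11+6=34, value 60+18+54+35=167
- A+C+D: weight 12+11+13=36, value 60+54+50=164
Best: $179.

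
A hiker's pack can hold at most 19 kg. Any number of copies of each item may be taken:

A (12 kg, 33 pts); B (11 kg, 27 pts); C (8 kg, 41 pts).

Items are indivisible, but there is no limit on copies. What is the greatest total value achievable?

Best value-per-unit is C at 41/8, and filling with it alone uses weight 2×8=16. No mix of the others beats 2×41 = 82.

82 pts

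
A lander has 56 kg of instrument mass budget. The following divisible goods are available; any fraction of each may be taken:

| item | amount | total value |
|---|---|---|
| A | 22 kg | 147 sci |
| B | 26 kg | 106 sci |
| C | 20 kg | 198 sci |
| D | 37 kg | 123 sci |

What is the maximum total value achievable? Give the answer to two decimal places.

402.08

Take in order of value per unit:
- C (198/20 per unit): all 20 → value 198, running total 198.00
- A (147/22 per unit): all 22 → value 147, running total 345.00
- B (106/26 per unit): 14 of 26 → value 14×106/26 = 57.0769, running total 402.08
Total 402.08.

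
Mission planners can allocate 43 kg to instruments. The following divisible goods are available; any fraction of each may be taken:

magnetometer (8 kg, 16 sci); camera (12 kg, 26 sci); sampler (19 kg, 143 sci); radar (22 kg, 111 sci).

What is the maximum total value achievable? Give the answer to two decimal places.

258.33

Take in order of value per unit:
- sampler (143/19 per unit): all 19 → value 143, running total 143.00
- radar (111/22 per unit): all 22 → value 111, running total 254.00
- camera (26/12 per unit): 2 of 12 → value 2×26/12 = 4.3333, running total 258.33
Total 258.33.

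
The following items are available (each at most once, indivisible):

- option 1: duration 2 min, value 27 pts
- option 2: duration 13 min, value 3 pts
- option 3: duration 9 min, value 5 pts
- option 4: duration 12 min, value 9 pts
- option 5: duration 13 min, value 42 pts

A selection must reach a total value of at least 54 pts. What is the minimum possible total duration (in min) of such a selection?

Subsets with value ≥ 54, sorted by total duration:
- option 1+option 5: duration 15, value 69
- option 1+option 3+option 5: duration 24, value 74
Minimum duration: 15 min.

15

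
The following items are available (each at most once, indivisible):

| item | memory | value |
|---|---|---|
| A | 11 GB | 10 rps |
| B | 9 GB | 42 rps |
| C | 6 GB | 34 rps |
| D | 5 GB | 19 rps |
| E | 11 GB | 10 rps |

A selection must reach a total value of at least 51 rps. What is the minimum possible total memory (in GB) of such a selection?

11

Subsets with value ≥ 51, sorted by total memory:
- C+D: memory 11, value 53
- B+D: memory 14, value 61
Minimum memory: 11 GB.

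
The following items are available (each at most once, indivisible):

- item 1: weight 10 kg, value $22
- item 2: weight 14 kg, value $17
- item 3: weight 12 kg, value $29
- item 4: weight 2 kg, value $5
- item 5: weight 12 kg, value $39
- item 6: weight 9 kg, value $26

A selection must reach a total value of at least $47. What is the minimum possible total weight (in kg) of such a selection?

19

Subsets with value ≥ 47, sorted by total weight:
- item 1+item 6: weight 19, value 48
- item 5+item 6: weight 21, value 65
- item 3+item 6: weight 21, value 55
- item 1+item 4+item 6: weight 21, value 53
Minimum weight: 19 kg.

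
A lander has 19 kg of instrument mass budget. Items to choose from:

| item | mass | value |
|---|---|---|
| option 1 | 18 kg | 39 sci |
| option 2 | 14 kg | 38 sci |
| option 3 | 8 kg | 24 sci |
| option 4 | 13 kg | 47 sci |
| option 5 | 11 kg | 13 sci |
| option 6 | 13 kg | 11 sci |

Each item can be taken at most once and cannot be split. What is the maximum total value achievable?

47 sci

Check high-value combinations within 19 kg:
- option 4: mass 13, value 47
- option 1: mass 18, value 39
- option 2: mass 14, value 38
- option 3+option 5: mass 8+11=19, value 24+13=37
Best: 47 sci.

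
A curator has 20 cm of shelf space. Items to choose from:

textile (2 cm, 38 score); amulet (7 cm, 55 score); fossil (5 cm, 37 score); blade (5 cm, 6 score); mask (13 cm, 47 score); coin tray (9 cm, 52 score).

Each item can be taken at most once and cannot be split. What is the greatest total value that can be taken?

145 score

This is a 0/1 knapsack; check combinations near the capacity.
- textile+amulet+coin tray: length 2+7+9=18, value 38+55+52=145
- textile+amulet+fossil+blade: length 2+7+5+5=19, value 38+55+37+6=136
- textile+amulet+fossil: length 2+7+5=14, value 38+55+37=130
- textile+fossil+coin tray: length 2+5+9=16, value 38+37+52=127
Best: 145 score.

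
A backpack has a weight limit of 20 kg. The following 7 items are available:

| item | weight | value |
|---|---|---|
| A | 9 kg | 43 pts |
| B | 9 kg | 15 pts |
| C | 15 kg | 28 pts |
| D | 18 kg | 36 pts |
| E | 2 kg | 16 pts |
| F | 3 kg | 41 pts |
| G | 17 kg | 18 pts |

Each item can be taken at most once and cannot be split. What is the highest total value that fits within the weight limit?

100 pts

This is a 0/1 knapsack; check combinations near the capacity.
- A+E+F: weight 9+2+3=14, value 43+16+41=100
- C+E+F: weight 15+2+3=20, value 28+16+41=85
- A+F: weight 9+3=12, value 43+41=84
Best: 100 pts.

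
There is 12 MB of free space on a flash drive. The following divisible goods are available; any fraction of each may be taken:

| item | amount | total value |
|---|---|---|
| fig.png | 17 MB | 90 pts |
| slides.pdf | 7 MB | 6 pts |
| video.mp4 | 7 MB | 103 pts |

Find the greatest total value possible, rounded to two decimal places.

Take in order of value per unit:
- video.mp4 (103/7 per unit): all 7 → value 103, running total 103.00
- fig.png (90/17 per unit): 5 of 17 → value 5×90/17 = 26.4706, running total 129.47
Total 129.47.

129.47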